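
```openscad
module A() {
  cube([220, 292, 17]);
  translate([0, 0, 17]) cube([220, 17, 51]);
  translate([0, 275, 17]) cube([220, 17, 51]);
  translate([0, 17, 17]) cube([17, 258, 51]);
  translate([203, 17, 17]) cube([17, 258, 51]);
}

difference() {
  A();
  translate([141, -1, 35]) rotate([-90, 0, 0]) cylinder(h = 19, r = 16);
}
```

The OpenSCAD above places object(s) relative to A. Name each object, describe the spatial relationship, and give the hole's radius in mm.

A is an open box. The open box has a circular hole through its front wall. The hole's radius is 16 mm.

The subtracted cylinder has r = 16 mm.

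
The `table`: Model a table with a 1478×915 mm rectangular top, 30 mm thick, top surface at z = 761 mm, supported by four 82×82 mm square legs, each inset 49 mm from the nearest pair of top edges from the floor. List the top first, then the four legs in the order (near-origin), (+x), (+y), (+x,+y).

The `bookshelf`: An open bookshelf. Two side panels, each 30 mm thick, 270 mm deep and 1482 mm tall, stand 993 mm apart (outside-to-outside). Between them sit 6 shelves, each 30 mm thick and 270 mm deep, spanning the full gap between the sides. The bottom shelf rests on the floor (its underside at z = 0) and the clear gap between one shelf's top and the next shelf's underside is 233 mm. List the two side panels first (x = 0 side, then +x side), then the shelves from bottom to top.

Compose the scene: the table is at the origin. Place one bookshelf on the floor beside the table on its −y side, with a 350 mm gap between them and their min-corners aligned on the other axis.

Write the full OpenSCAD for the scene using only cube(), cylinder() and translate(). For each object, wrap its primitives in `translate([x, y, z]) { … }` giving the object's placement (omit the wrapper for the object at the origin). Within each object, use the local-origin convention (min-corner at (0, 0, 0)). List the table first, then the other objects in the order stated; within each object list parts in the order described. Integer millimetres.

translate([0, 0, 731]) cube([1478, 915, 30]);
translate([49, 49, 0]) cube([82, 82, 731]);
translate([1347, 49, 0]) cube([82, 82, 731]);
translate([49, 784, 0]) cube([82, 82, 731]);
translate([1347, 784, 0]) cube([82, 82, 731]);
translate([0, -620, 0]) {
  cube([30, 270, 1482]);
  translate([963, 0, 0]) cube([30, 270, 1482]);
  translate([30, 0, 0]) cube([933, 270, 30]);
  translate([30, 0, 263]) cube([933, 270, 30]);
  translate([30, 0, 526]) cube([933, 270, 30]);
  translate([30, 0, 789]) cube([933, 270, 30]);
  translate([30, 0, 1052]) cube([933, 270, 30]);
  translate([30, 0, 1315]) cube([933, 270, 30]);
}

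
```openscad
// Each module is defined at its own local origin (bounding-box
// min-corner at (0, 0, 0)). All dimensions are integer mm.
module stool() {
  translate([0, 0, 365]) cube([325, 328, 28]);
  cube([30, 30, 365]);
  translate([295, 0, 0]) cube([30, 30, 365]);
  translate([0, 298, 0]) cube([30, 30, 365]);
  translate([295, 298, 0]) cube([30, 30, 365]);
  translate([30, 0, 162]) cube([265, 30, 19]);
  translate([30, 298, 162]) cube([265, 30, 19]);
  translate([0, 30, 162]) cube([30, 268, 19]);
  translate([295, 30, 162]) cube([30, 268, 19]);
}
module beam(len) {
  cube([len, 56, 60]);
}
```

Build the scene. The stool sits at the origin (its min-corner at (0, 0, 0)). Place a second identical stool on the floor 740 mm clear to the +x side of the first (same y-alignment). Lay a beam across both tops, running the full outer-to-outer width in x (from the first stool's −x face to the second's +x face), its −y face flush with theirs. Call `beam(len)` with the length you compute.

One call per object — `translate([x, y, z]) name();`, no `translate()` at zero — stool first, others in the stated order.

stool();
translate([1065, 0, 0]) stool();
translate([0, 0, 393]) beam(1390);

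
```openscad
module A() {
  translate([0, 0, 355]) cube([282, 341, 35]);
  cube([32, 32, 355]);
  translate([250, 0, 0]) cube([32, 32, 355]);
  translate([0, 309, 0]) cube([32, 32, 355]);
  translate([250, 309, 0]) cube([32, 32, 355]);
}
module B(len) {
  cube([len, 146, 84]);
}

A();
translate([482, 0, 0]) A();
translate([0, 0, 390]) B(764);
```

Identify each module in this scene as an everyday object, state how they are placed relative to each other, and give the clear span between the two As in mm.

A is a stool. B is a beam. A beam spans the tops of two stools. The clear span between the two stools is 200 mm.

Second stool starts at x = 482; first ends at x = 282; clear span = 482 − 282 = 200 mm.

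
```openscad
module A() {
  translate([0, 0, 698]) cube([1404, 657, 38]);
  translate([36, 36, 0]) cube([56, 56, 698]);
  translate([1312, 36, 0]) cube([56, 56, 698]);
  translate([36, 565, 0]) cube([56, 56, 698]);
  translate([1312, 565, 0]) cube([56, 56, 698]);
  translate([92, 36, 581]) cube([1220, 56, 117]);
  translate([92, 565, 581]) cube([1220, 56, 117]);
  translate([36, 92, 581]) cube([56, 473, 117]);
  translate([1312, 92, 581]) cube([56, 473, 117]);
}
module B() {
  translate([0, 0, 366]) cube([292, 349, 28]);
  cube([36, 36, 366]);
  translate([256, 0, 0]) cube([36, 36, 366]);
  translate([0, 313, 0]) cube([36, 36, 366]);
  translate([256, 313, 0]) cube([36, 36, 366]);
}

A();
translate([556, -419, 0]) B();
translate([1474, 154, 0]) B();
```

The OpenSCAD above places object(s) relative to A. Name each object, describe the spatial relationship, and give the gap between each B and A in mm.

Each stool's nearest face is 70 mm from the table's bounding box.

A is a table. B is a stool. Two stools sit around the table at the −y, +x sides. The gap between each stool and the table is 70 mm.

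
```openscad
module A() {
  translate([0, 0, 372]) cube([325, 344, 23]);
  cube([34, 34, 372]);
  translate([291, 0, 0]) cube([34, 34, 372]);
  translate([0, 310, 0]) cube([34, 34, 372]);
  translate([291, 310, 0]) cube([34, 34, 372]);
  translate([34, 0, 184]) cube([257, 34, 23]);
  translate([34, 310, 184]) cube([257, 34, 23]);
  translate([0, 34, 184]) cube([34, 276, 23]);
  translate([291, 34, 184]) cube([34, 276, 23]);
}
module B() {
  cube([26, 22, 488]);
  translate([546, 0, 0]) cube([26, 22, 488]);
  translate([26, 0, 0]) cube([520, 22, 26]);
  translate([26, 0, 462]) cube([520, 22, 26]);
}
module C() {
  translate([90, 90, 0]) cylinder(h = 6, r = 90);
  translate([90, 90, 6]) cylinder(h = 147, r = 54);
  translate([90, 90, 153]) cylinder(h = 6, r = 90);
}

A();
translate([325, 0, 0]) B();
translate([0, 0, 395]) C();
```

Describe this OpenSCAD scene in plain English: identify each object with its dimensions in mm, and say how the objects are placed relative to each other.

A is a four-legged stool. The seat is 325×344 mm, 23 mm thick, top at z = 395 mm. It stands on four square legs, each 34×34 mm in cross-section, from z = 0 to the seat underside, each flush with a corner of the seat. Four stretchers, 34 mm wide and 23 mm tall, connect adjacent legs with their undersides at z = 184 mm, each running between the inner faces of the legs it joins and aligned with the legs' outer faces on the other axis.

B is a rectangular picture frame lying in the x–z plane (depth along y). The opening is 520 mm wide (x) by 436 mm tall (z), surrounded by a border 26 mm wide on all four sides. The frame is 22 mm deep and is made of two full-height vertical stiles with two horizontal rails fitted between them.

C is a spool: two coaxial disc flanges of radius 90 mm and thickness 6 mm, joined by a core cylinder of radius 54 mm and height 147 mm. The lower flange rests on z = 0 and the three cylinders share a vertical axis.

The picture frame is against the stool's +x side, with their −y faces flush. The spool is on top of the stool.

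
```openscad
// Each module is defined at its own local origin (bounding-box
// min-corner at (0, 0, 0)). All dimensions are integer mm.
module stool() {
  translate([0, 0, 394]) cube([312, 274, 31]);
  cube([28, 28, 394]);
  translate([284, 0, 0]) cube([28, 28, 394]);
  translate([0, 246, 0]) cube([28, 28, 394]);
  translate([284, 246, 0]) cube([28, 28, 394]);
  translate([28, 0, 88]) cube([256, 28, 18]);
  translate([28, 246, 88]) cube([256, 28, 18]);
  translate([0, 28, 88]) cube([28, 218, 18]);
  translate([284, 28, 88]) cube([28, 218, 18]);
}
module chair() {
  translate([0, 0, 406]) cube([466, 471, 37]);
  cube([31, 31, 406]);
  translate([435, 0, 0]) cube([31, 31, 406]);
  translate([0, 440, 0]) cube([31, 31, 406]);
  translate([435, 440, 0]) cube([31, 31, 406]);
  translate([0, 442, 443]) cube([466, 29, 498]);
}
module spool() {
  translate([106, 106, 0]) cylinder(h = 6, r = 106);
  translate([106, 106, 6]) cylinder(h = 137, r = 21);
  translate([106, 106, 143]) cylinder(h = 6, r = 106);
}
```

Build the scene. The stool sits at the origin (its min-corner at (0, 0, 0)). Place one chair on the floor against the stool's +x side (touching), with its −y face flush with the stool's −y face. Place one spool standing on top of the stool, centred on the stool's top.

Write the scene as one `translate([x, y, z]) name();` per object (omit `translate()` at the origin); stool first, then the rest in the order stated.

stool();
translate([312, 0, 0]) chair();
translate([50, 31, 425]) spool();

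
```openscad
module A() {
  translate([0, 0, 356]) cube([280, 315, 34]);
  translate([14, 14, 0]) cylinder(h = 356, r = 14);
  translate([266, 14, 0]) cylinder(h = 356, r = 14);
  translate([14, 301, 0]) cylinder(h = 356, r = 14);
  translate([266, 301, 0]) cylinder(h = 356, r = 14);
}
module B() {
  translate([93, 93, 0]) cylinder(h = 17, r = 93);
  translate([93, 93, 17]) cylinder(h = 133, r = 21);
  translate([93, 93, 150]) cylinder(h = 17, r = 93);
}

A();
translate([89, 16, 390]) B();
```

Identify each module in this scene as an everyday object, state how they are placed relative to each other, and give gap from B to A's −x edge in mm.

The spool's min-x is at 89; the stool's min-x is 0; gap = 89 mm.

A is a stool. B is a spool. The spool is on top of the stool. The gap from the spool to the stool's −x edge is 89 mm.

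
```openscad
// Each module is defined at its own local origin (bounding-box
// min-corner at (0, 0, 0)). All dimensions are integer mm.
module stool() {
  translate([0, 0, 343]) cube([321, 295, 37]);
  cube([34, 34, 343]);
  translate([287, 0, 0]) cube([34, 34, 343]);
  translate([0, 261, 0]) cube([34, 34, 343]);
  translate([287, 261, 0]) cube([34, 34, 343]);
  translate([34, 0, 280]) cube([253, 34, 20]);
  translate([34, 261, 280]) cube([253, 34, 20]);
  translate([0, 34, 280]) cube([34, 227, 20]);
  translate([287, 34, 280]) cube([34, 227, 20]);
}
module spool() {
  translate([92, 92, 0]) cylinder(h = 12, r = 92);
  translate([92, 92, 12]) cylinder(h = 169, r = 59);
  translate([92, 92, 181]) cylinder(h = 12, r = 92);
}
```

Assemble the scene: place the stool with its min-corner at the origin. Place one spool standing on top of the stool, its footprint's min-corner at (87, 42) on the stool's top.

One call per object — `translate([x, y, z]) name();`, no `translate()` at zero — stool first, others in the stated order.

stool();
translate([87, 42, 380]) spool();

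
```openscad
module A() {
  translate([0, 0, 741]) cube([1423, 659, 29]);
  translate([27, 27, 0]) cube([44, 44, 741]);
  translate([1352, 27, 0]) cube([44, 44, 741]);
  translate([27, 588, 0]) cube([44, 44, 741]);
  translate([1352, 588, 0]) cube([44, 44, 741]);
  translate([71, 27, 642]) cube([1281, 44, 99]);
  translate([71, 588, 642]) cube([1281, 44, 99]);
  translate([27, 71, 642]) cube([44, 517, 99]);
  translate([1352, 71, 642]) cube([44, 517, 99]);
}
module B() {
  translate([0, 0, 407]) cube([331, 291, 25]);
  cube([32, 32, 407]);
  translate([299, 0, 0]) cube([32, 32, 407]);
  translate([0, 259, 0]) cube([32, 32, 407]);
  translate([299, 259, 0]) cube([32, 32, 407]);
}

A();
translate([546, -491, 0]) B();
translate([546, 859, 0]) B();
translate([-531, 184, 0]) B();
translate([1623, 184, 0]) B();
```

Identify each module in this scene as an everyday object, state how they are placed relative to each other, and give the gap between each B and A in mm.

A is a table. B is a stool. Four stools sit around the table at the −y, +y, −x, +x sides. The gap between each stool and the table is 200 mm.

Each stool's nearest face is 200 mm from the table's bounding box.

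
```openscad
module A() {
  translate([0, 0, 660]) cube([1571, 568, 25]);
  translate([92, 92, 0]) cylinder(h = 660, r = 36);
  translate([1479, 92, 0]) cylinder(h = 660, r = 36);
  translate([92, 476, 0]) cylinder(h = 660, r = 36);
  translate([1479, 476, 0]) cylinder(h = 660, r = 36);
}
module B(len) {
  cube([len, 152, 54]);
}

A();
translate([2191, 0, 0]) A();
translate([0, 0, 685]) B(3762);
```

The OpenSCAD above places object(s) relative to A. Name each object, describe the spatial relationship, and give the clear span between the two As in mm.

Second table starts at x = 2191; first ends at x = 1571; clear span = 2191 − 1571 = 620 mm.

A is a table. B is a beam. A beam spans the tops of two tables. The clear span between the two tables is 620 mm.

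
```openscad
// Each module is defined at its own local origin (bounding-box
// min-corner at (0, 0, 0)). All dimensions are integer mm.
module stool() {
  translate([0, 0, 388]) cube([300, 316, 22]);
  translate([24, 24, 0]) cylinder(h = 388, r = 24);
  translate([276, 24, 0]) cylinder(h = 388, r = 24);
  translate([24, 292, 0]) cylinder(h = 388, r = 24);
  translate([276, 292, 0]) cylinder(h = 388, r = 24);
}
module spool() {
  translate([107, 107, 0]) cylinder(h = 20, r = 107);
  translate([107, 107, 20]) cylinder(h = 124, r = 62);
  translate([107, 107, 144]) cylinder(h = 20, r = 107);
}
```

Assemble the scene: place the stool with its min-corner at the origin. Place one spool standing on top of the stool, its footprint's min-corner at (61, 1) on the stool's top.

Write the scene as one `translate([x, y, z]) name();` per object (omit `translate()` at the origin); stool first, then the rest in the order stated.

stool();
translate([61, 1, 410]) spool();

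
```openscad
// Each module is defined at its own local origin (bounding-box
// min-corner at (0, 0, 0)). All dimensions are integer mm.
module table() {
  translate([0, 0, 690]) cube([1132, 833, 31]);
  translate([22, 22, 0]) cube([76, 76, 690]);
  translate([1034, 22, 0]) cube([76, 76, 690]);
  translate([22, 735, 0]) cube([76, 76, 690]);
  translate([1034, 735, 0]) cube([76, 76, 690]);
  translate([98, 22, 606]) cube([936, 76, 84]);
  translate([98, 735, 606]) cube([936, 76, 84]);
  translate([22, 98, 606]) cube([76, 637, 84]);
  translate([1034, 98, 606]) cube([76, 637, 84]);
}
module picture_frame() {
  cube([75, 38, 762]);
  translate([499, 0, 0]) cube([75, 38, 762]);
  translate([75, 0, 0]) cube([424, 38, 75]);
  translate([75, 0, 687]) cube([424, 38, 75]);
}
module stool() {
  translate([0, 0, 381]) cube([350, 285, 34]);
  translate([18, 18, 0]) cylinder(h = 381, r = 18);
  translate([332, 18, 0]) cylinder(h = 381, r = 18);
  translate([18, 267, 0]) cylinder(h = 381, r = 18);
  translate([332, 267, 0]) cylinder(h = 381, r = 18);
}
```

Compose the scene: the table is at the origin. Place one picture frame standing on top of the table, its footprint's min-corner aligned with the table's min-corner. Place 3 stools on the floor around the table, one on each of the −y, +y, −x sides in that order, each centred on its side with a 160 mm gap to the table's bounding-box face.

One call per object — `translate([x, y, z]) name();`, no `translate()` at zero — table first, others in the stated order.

table();
translate([0, 0, 721]) picture_frame();
translate([391, -445, 0]) stool();
translate([391, 993, 0]) stool();
translate([-510, 274, 0]) stool();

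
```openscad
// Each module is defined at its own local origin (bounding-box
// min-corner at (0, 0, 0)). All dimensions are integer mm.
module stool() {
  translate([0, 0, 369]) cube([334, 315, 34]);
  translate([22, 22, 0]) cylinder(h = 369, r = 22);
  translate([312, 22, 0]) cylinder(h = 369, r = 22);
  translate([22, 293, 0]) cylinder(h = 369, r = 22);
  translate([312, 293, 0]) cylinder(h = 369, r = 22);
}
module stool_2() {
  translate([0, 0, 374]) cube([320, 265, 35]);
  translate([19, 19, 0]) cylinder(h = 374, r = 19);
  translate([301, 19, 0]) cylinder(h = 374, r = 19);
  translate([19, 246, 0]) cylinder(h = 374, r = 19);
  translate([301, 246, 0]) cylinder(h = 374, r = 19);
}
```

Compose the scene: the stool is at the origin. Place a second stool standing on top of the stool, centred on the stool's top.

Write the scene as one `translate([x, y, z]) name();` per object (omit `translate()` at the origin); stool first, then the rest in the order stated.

stool();
translate([7, 25, 403]) stool_2();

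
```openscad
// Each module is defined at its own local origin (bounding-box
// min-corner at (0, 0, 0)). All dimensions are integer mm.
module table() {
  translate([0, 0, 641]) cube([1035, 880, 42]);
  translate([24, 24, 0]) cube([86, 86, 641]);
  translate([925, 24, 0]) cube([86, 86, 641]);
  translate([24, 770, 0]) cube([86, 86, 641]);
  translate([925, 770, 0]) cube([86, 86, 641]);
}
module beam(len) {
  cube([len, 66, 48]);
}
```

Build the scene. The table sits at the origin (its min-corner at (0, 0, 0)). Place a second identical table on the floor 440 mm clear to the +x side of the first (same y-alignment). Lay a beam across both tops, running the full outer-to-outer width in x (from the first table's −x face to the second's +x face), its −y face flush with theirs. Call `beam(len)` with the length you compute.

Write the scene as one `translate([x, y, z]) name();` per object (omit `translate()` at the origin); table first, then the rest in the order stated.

table();
translate([1475, 0, 0]) table();
translate([0, 0, 683]) beam(2510);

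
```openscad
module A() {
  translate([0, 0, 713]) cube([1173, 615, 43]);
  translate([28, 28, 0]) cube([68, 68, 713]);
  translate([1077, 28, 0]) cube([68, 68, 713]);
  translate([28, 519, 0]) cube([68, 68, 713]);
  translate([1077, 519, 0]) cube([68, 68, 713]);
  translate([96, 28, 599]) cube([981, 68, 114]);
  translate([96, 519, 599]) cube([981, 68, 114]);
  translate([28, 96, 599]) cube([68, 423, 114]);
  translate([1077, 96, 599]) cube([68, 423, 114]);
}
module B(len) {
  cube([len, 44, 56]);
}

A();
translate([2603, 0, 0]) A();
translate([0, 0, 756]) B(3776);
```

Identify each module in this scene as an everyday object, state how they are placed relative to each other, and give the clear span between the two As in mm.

Second table starts at x = 2603; first ends at x = 1173; clear span = 2603 − 1173 = 1430 mm.

A is a table. B is a beam. A beam spans the tops of two tables. The clear span between the two tables is 1430 mm.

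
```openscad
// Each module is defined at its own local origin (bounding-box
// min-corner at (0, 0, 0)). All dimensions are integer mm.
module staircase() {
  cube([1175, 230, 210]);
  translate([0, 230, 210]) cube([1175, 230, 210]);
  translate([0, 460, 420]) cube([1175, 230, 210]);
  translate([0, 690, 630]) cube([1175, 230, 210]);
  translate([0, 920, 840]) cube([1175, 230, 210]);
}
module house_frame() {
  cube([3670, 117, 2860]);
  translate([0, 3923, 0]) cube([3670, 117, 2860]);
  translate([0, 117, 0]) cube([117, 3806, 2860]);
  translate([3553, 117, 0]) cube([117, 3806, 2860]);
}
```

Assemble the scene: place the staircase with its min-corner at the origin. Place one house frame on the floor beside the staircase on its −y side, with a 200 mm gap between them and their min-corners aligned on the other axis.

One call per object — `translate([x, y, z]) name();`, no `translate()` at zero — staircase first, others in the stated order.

staircase();
translate([0, -4240, 0]) house_frame();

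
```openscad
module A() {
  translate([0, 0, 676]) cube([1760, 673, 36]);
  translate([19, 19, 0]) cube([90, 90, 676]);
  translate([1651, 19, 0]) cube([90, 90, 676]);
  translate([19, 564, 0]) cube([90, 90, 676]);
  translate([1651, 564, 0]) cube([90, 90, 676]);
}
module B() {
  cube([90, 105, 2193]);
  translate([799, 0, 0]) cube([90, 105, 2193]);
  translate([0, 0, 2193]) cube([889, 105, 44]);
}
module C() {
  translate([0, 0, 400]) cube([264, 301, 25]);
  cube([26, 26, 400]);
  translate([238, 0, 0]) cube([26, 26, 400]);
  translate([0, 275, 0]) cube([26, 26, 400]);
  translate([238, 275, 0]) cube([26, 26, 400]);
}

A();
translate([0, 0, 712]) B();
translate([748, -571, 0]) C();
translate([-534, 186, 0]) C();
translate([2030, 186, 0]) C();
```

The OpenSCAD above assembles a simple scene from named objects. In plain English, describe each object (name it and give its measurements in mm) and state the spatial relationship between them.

A is a table with a 1760×673 mm rectangular top, 36 mm thick, top surface at z = 712 mm, supported by four 90×90 mm square legs, each inset 19 mm from the nearest pair of top edges, running from the floor.

B is a door frame. The clear opening is 709 mm wide and 2193 mm high. Two 90 mm wide jambs, 105 mm deep, stand either side of the opening from the floor to the top of the opening. A 44 mm thick head sits across the top of both jambs, spanning the full outside width of the frame.

C is a four-legged stool. The seat is 264×301 mm, 25 mm thick, top at z = 425 mm. It stands on four square legs, each 26×26 mm in cross-section, from z = 0 to the seat underside, each flush with a corner of the seat.

The door frame is on top of the table. Three stools sit around the table at the −y, −x, +x sides.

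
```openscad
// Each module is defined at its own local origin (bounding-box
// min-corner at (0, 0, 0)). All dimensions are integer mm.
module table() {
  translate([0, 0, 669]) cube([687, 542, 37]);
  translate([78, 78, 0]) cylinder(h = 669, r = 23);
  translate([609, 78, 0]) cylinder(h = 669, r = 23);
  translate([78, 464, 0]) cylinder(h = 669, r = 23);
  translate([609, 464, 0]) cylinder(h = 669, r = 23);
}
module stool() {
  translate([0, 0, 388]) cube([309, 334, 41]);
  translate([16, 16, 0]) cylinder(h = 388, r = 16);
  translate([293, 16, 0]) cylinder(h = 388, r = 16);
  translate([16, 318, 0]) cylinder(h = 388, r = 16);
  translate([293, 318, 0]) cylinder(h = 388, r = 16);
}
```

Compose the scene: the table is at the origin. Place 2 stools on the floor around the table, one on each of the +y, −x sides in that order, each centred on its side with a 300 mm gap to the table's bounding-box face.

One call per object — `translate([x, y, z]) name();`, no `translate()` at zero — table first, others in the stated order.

table();
translate([189, 842, 0]) stool();
translate([-609, 104, 0]) stool();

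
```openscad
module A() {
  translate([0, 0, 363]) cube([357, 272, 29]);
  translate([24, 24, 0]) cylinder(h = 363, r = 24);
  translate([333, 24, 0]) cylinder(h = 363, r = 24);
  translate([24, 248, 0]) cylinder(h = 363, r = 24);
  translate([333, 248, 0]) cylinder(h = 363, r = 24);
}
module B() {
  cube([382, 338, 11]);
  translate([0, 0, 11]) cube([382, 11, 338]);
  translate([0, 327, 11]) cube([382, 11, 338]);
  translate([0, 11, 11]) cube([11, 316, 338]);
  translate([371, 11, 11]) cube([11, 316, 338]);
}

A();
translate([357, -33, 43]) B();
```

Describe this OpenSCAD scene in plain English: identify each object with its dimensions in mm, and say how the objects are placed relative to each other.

A is a four-legged stool. The seat is a 357×272×29 mm slab whose top surface is at z = 392 mm; four round legs, each 48 mm in diameter, run from the floor (z = 0) to the underside of the seat, each leg's axis is inset half a diameter from the nearest pair of seat edges (so the leg's bounding box is flush with the corner).

B is an open-topped rectangular box: outside dimensions 382×338×349 mm, with a uniform wall and base thickness of 11 mm. The base is a full 382×338 slab on the floor; four walls sit on top of the base. The front and back walls (the −y and +y sides) span the full width; the two side walls fit between them.

The open box is beside the stool with their tops flush at z = 392.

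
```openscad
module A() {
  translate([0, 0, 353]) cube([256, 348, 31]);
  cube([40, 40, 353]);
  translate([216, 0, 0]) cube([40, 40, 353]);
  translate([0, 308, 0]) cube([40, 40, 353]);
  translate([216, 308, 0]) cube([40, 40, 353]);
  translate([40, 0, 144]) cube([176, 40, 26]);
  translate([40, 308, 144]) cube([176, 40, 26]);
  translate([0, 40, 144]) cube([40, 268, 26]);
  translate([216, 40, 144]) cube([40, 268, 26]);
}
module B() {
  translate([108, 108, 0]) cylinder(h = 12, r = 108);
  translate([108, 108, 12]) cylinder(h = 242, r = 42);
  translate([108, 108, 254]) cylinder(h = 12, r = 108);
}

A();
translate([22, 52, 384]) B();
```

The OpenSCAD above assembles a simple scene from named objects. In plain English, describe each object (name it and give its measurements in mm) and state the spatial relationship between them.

A is a four-legged stool. The seat is a 256×348×31 mm slab whose top surface is at z = 384 mm; four square legs, each 40×40 mm in cross-section, run from the floor (z = 0) to the underside of the seat, each flush with a corner of the seat. Four stretchers, 40 mm wide and 26 mm tall, connect adjacent legs with their undersides at z = 144 mm, each running between the inner faces of the legs it joins and aligned with the legs' outer faces on the other axis.

B is a spool: two coaxial disc flanges of radius 108 mm and thickness 12 mm, joined by a core cylinder of radius 42 mm and height 242 mm. The lower flange rests on z = 0 and the three cylinders share a vertical axis.

The spool is on top of the stool.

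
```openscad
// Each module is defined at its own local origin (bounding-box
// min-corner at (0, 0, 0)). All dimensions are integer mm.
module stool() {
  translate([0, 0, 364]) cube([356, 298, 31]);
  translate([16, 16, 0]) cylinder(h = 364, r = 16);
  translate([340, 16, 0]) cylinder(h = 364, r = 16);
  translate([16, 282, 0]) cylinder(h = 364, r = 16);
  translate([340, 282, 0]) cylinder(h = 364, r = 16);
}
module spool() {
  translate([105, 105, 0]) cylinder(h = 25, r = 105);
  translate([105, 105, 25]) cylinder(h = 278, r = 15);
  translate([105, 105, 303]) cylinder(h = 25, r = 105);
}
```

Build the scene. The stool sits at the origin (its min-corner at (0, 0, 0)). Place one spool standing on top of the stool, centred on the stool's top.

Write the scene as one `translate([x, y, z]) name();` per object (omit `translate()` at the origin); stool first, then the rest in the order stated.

stool();
translate([73, 44, 395]) spool();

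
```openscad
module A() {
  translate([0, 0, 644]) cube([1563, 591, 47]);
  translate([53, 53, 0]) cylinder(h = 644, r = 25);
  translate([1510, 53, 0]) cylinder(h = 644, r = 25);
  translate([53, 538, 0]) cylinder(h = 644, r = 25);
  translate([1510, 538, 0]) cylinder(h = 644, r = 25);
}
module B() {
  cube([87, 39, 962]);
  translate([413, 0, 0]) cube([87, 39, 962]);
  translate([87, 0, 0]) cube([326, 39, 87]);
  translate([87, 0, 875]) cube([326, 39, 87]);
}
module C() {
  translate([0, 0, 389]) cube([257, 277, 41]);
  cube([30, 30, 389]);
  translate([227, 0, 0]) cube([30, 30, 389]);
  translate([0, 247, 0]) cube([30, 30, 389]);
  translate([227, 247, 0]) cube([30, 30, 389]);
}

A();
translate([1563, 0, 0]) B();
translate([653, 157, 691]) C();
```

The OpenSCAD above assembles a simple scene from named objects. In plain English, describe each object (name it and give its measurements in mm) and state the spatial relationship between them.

A is a table: top 1563 mm (x) × 591 mm (y), 47 mm thick, upper face at z = 691 mm, on four round legs of 50 mm diameter, each leg's bounding box inset 28 mm from the nearest pair of top edges, running from z = 0 to the bottom of the top.

B is a rectangular picture frame lying in the x–z plane (depth along y). The opening is 326 mm wide (x) by 788 mm tall (z), surrounded by a border 87 mm wide on all four sides. The frame is 39 mm deep and is made of two full-height vertical stiles with two horizontal rails fitted between them.

C is a four-legged stool. The seat is a 257×277×41 mm slab whose top surface is at z = 430 mm; four square legs, each 30×30 mm in cross-section, run from the floor (z = 0) to the underside of the seat, each flush with a corner of the seat.

The picture frame is against the table's +x side, with their −y faces flush. The stool is on top of the table, centred.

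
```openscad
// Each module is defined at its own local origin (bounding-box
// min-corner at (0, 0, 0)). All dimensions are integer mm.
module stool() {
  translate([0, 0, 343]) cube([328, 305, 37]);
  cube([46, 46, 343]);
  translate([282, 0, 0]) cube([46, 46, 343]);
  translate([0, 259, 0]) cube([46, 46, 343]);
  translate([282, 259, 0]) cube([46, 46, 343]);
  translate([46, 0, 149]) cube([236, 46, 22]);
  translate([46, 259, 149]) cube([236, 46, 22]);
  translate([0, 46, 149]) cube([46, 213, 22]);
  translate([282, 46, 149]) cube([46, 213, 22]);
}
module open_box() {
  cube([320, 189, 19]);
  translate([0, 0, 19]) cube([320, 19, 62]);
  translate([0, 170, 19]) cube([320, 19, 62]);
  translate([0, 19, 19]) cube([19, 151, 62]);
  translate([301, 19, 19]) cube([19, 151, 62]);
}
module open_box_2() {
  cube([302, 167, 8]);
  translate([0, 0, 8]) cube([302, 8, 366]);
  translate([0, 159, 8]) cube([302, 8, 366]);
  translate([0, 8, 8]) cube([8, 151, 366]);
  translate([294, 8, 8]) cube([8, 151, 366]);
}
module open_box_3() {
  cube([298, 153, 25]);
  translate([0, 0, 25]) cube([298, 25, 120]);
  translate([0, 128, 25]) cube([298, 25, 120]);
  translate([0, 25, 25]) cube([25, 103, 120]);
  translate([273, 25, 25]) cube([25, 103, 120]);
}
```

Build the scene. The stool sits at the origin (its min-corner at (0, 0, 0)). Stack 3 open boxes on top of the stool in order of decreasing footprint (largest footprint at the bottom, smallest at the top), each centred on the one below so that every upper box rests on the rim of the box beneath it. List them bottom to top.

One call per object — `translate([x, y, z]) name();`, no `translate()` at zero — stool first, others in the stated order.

stool();
translate([4, 58, 380]) open_box();
translate([13, 69, 461]) open_box_2();
translate([15, 76, 835]) open_box_3();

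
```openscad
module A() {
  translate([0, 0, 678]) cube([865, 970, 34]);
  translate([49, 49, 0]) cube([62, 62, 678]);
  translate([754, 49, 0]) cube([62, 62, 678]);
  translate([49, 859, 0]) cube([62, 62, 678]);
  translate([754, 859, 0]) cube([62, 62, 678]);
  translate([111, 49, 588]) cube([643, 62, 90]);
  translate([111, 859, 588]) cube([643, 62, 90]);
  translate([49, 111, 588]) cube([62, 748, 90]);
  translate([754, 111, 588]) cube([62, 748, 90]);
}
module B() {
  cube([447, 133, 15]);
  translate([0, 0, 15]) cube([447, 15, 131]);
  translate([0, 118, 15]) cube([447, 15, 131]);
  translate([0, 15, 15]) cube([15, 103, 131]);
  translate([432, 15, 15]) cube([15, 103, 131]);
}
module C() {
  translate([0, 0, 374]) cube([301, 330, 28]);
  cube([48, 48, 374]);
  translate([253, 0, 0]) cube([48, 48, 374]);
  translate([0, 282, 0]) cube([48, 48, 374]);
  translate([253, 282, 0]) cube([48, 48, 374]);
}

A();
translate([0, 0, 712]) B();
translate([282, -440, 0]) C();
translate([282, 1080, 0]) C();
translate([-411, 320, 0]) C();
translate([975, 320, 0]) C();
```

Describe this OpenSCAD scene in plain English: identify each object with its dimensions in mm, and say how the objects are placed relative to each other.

A is a table: top 865 mm (x) × 970 mm (y), 34 mm thick, upper face at z = 712 mm, on four 62×62 mm square legs, each inset 49 mm from the nearest pair of top edges, running from z = 0 to the bottom of the top. Four apron rails, 62 mm thick and 90 mm tall, run between adjacent legs with their top edges flush with the underside of the top and their outer faces flush with the legs' outer faces.

B is an open storage box with external size 447×133×146 mm and wall thickness 15 mm (the base is also 15 mm thick). The base covers the whole footprint; the four walls stand on the base, with the y-facing walls full-width and the x-facing walls fitting between their inner faces.

C is a four-legged stool. The seat is 301×330 mm, 28 mm thick, top at z = 402 mm. It stands on four square legs, each 48×48 mm in cross-section, from z = 0 to the seat underside, each flush with a corner of the seat.

The open box is on top of the table. Four stools sit around the table at the −y, +y, −x, +x sides.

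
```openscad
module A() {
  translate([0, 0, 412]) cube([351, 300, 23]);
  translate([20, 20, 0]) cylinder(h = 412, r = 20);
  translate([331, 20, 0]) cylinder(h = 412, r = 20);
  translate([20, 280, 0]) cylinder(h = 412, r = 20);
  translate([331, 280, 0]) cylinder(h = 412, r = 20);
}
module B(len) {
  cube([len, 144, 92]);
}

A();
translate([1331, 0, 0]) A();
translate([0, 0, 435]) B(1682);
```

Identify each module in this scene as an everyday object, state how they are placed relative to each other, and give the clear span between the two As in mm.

Second stool starts at x = 1331; first ends at x = 351; clear span = 1331 − 351 = 980 mm.

A is a stool. B is a beam. A beam spans the tops of two stools. The clear span between the two stools is 980 mm.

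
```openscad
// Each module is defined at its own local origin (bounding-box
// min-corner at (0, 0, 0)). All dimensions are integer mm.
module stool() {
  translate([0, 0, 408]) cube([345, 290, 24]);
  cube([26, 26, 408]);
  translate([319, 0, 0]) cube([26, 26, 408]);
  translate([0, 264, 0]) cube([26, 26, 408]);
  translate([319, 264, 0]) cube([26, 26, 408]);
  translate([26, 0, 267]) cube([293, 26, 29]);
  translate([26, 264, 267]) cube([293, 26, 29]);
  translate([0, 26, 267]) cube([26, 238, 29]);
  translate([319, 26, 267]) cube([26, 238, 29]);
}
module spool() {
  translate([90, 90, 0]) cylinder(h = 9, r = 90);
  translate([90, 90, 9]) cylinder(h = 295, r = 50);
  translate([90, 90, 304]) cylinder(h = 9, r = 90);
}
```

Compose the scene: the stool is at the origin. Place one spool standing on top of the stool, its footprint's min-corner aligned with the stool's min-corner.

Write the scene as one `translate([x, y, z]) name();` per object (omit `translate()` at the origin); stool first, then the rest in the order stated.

stool();
translate([0, 0, 432]) spool();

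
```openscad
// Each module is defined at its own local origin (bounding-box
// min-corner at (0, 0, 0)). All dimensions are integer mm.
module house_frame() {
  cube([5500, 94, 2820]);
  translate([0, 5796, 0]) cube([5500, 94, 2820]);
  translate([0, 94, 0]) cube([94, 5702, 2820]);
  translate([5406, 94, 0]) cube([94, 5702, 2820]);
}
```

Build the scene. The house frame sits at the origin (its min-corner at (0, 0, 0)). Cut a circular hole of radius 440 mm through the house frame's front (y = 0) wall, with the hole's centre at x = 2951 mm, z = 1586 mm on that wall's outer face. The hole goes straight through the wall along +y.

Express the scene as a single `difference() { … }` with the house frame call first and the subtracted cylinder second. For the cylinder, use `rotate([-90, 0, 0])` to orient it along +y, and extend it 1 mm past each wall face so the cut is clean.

difference() {
  house_frame();
  translate([2951, -1, 1586]) rotate([-90, 0, 0]) cylinder(h = 96, r = 440);
}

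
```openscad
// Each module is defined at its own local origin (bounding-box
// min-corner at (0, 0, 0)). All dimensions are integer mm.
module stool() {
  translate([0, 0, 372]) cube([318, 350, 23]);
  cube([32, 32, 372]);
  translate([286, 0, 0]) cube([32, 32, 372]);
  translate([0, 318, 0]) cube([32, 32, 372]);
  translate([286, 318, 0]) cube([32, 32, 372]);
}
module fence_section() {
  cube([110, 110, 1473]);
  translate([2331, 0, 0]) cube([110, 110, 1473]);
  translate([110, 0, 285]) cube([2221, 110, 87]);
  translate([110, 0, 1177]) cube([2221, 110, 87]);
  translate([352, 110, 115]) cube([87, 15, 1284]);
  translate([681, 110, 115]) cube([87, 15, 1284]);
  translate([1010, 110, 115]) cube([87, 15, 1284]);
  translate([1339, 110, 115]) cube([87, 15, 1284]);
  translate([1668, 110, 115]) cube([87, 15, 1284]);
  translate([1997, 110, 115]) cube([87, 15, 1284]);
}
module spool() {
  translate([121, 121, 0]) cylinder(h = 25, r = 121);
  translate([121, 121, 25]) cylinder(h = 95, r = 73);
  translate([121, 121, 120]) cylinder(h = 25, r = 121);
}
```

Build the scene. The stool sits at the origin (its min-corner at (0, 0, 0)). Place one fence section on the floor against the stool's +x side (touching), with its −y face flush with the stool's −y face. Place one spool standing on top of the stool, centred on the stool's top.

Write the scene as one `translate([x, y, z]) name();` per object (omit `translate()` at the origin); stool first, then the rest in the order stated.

stool();
translate([318, 0, 0]) fence_section();
translate([38, 54, 395]) spool();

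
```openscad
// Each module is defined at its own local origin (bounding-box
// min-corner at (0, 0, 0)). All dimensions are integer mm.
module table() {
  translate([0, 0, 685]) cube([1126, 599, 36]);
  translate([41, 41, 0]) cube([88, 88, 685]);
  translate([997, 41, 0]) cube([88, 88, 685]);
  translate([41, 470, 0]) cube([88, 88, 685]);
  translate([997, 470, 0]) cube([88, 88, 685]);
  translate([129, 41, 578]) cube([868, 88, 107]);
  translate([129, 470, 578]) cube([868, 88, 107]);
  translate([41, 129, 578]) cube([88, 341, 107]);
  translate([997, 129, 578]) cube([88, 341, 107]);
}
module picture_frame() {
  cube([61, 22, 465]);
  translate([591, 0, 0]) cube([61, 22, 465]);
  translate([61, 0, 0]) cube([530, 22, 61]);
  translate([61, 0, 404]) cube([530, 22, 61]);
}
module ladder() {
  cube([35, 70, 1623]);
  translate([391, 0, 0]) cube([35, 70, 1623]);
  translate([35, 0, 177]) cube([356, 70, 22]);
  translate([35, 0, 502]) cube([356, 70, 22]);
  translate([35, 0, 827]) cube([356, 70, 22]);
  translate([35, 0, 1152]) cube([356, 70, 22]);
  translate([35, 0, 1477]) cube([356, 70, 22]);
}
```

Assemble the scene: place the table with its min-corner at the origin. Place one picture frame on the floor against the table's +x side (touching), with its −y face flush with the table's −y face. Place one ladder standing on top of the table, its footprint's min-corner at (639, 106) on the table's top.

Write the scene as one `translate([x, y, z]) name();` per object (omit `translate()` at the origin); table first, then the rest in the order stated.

table();
translate([1126, 0, 0]) picture_frame();
translate([639, 106, 721]) ladder();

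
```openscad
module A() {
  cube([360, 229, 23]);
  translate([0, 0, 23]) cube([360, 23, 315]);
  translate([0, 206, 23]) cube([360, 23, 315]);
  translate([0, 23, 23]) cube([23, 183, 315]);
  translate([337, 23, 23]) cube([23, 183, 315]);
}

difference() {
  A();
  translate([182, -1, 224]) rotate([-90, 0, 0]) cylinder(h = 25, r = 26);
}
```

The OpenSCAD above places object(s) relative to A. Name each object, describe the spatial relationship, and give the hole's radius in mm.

The subtracted cylinder has r = 26 mm.

A is an open box. The open box has a circular hole through its front wall. The hole's radius is 26 mm.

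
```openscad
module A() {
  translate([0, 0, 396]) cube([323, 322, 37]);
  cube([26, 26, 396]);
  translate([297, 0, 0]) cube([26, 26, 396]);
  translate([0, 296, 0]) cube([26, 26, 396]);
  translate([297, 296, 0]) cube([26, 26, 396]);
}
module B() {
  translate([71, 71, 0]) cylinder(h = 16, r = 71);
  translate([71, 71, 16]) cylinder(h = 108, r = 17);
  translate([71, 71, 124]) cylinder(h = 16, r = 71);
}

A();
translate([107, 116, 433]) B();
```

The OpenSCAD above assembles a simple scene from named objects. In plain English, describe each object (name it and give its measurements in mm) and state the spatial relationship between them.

A is a four-legged stool. The seat is 323×322 mm, 37 mm thick, top at z = 433 mm. It stands on four square legs, each 26×26 mm in cross-section, from z = 0 to the seat underside, each flush with a corner of the seat.

B is a spool: two coaxial disc flanges of radius 71 mm and thickness 16 mm, joined by a core cylinder of radius 17 mm and height 108 mm. The lower flange rests on z = 0 and the three cylinders share a vertical axis.

The spool is on top of the stool.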